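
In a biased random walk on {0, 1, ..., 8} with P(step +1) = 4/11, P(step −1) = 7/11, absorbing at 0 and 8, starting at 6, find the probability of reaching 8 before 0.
P(hit 8 before 0) = (1 − (7/4)^6) / (1 − (7/4)^8) = 55056/172705

Let u_k denote P(reach 8 before 0 | start at k). Boundary: u_0 = 0, u_8 = 1. Recurrence: u_k = 4/11·u_{k+1} + 7/11·u_{k-1} for 1 ≤ k ≤ 7. Try u_k = A + B·r^k with r = q/p = (7/11)/(4/11) = 7/4. Substitution satisfies the recurrence; boundary conditions give:
  u_k = (1 − r^k) / (1 − r^N) = (1 − (7/4)^6) / (1 − (7/4)^8) = 55056/172705.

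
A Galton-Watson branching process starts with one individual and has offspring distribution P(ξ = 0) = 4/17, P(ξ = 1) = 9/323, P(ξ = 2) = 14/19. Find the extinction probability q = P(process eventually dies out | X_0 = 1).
q = 38/119

The pgf is f(s) = 4/17 + 9/323·s + 14/19·s². The extinction probability q is the smallest fixed point of f in [0, 1]. Setting s = f(s):
  14/19·s² + (9/323 − 1)·s + 4/17 = 0
  14/19·s² − (4/17 + 14/19)·s + 4/17 = 0
which factors as (s − 1)·(14/19·s − 4/17) = 0, giving roots s = 1 and s = (4/17)/(14/19) = 38/119.
Mean offspring μ = 9/323 + 2·14/19 = 485/323 > 1 (supercritical), so q < 1. The extinction probability is the smaller root: q = (4/17)/(14/19) = 38/119.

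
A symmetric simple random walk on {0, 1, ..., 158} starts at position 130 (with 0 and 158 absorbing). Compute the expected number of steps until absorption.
E[τ | X_0 = 130] = 3640

Let v_k = E[τ | X_0 = k]. Boundary: v_0 = v_158 = 0. Recurrence: v_k = 1 + (v_{k-1} + v_{k+1})/2 for 1 ≤ k ≤ 157. The particular solution to v_k − (v_{k-1} + v_{k+1})/2 = 1 is v_k = −k^2. Adding homogeneous solution A + B k and matching boundaries gives v_k = k (158 − k). Substituting k = 130: v_130 = 130 · 28 = 3640.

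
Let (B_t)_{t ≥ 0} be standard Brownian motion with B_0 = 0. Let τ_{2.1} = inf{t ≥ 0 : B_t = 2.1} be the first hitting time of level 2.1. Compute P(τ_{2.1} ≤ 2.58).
P(τ_{2.1} ≤ 2.58) = 2(1 − Φ(2.1/√2.58)) = 2(1 − Φ(1.3074)) ≈ 0.1911

By the reflection principle for standard BM, P(τ_b ≤ t) = 2 · P(B_t ≥ b). Since B_t ~ N(0, t), P(B_t ≥ 2.1) = 1 − Φ(2.1/√t) = 1 − Φ(2.1/√2.58) = 1 − Φ(1.3074) ≈ 0.09554. Doubling: P(τ_{2.1} ≤ 2.58) ≈ 2 · 0.09554 = 0.19108 ≈ 0.1911.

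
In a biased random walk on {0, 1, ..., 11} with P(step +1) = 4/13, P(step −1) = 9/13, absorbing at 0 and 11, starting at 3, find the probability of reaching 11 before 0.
P(hit 11 before 0) = (1 − (9/4)^3) / (1 − (9/4)^11) = 8716288/6275373061

Let u_k denote P(reach 11 before 0 | start at k). Boundary: u_0 = 0, u_11 = 1. Recurrence: u_k = 4/13·u_{k+1} + 9/13·u_{k-1} for 1 ≤ k ≤ 10. Try u_k = A + B·r^k with r = q/p = (9/13)/(4/13) = 9/4. Substitution satisfies the recurrence; boundary conditions give:
  u_k = (1 − r^k) / (1 − r^N) = (1 − (9/4)^3) / (1 − (9/4)^11) = 8716288/6275373061.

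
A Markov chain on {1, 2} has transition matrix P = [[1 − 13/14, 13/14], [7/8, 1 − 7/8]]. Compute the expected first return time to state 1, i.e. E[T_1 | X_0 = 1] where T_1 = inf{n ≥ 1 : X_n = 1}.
E[T_1 | X_0 = 1] = 1/π_1 = 101/49

For an irreducible recurrent Markov chain with stationary distribution π, E[T_i | X_0 = i] = 1/π_i (Kac's formula). Here π_1 = (7/8)/(13/14 + 7/8) = (7/8)/(101/56) = 49/101, so E[T_1 | X_0 = 1] = 1/π_1 = (13/14 + 7/8)/(7/8) = (101/56)/(7/8) = 101/49.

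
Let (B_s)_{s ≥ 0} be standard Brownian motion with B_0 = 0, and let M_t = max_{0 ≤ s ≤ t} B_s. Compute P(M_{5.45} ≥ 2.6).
P(M_{5.45} ≥ 2.6) = 2·P(B_{5.45} ≥ 2.6) = 2(1 − Φ(2.6/√5.45)) ≈ 0.2654

By the reflection principle for Brownian motion, P(M_t ≥ a) = 2 · P(B_t ≥ a) for a ≥ 0. Since B_t ~ N(0, t), P(B_t ≥ 2.6) = 1 − Φ(2.6/√t) = 1 − Φ(2.6/√5.45) = 1 − Φ(1.1137). So
  P(M_{5.45} ≥ 2.6) = 2(1 − Φ(1.1137)) ≈ 0.2654.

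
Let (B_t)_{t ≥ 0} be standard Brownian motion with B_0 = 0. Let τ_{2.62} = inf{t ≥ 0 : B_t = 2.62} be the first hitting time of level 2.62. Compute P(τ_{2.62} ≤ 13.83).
P(τ_{2.62} ≤ 13.83) = 2(1 − Φ(2.62/√13.83)) = 2(1 − Φ(0.7045)) ≈ 0.4811

By the reflection principle for standard BM, P(τ_b ≤ t) = 2 · P(B_t ≥ b). Since B_t ~ N(0, t), P(B_t ≥ 2.62) = 1 − Φ(2.62/√t) = 1 − Φ(2.62/√13.83) = 1 − Φ(0.7045) ≈ 0.24056. Doubling: P(τ_{2.62} ≤ 13.83) ≈ 2 · 0.24056 = 0.48112 ≈ 0.4811.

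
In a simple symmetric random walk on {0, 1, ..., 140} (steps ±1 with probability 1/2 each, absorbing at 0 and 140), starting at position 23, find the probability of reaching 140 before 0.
P(hit 140 before 0) = 23/140

Let u_k = P(hit 140 before 0 | start at k). Then u_0 = 0, u_140 = 1, and u_k = u_{k-1}/2 + u_{k+1}/2 for 1 ≤ k ≤ 139. This harmonic recurrence is solved by u_k = k/140, giving u_23 = 23/140.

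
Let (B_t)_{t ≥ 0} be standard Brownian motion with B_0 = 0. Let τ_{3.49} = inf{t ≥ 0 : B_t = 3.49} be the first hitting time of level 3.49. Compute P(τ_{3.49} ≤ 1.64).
P(τ_{3.49} ≤ 1.64) = 2(1 − Φ(3.49/√1.64)) = 2(1 − Φ(2.7252)) ≈ 0.0064

By the reflection principle for standard BM, P(τ_b ≤ t) = 2 · P(B_t ≥ b). Since B_t ~ N(0, t), P(B_t ≥ 3.49) = 1 − Φ(3.49/√t) = 1 − Φ(3.49/√1.64) = 1 − Φ(2.7252) ≈ 0.00321. Doubling: P(τ_{3.49} ≤ 1.64) ≈ 2 · 0.00321 = 0.00642 ≈ 0.0064.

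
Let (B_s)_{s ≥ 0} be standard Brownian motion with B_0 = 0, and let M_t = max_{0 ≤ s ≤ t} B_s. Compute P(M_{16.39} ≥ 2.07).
P(M_{16.39} ≥ 2.07) = 2·P(B_{16.39} ≥ 2.07) = 2(1 − Φ(2.07/√16.39)) ≈ 0.6091

By the reflection principle for Brownian motion, P(M_t ≥ a) = 2 · P(B_t ≥ a) for a ≥ 0. Since B_t ~ N(0, t), P(B_t ≥ 2.07) = 1 − Φ(2.07/√t) = 1 − Φ(2.07/√16.39) = 1 − Φ(0.5113). So
  P(M_{16.39} ≥ 2.07) = 2(1 − Φ(0.5113)) ≈ 0.6091.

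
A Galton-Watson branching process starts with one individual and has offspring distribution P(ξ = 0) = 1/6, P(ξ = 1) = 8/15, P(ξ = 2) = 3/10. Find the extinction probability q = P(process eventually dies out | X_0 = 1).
q = 5/9

The pgf is f(s) = 1/6 + 8/15·s + 3/10·s². The extinction probability q is the smallest fixed point of f in [0, 1]. Setting s = f(s):
  3/10·s² + (8/15 − 1)·s + 1/6 = 0
  3/10·s² − (1/6 + 3/10)·s + 1/6 = 0
which factors as (s − 1)·(3/10·s − 1/6) = 0, giving roots s = 1 and s = (1/6)/(3/10) = 5/9.
Mean offspring μ = 8/15 + 2·3/10 = 17/15 > 1 (supercritical), so q < 1. The extinction probability is the smaller root: q = (1/6)/(3/10) = 5/9.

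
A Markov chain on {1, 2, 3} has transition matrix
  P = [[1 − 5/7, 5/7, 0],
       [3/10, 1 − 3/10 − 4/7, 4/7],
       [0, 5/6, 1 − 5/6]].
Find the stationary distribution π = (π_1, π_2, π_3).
π = (147/737, 350/737, 240/737)

This is a birth-death chain on three states, which satisfies detailed balance: π_1 · P_{12} = π_2 · P_{21} and π_2 · P_{23} = π_3 · P_{32}.
From π_1 · 5/7 = π_2 · 3/10: π_2/π_1 = (5/7)/(3/10) = 50/21.
From π_2 · 4/7 = π_3 · 5/6: π_3/π_2 = (4/7)/(5/6) = 24/35.
Take π_1 proportional to 1; then unnormalized π = (1, 50/21, 80/49). Normalize by dividing by the sum 737/147:
  π = (147/737, 350/737, 240/737).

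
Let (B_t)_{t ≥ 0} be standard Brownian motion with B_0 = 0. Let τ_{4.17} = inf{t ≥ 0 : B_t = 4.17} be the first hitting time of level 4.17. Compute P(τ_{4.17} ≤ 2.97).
P(τ_{4.17} ≤ 2.97) = 2(1 − Φ(4.17/√2.97)) = 2(1 − Φ(2.4197)) ≈ 0.0155

By the reflection principle for standard BM, P(τ_b ≤ t) = 2 · P(B_t ≥ b). Since B_t ~ N(0, t), P(B_t ≥ 4.17) = 1 − Φ(4.17/√t) = 1 − Φ(4.17/√2.97) = 1 − Φ(2.4197) ≈ 0.00777. Doubling: P(τ_{4.17} ≤ 2.97) ≈ 2 · 0.00777 = 0.01554 ≈ 0.0155.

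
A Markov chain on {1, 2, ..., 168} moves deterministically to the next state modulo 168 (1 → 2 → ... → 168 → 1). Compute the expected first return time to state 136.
E[T_136 | X_0 = 136] = 168

The chain cycles deterministically, so starting at state 136 it returns in exactly 168 steps. Equivalently, the stationary distribution is uniform π_j = 1/168 for every state j, so by Kac's formula E[T_136] = 1/π_136 = 168.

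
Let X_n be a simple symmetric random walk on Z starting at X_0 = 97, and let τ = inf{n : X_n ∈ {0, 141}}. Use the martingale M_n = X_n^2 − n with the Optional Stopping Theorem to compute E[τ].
E[τ] = 4268

M_n = X_n^2 − n is a martingale (since E[X_{n+1}^2 | F_n] = X_n^2 + 1). By OST (τ has finite mean in a bounded region), E[M_τ] = E[M_0] = X_0^2 − 0 = 97^2 = 9409. Also E[M_τ] = E[X_τ^2] − E[τ]. The walk exits at 0 or 141, with P(hit 141 first) = 97/141, so E[X_τ^2] = 141^2 · 97/141 + 0 = 13677. Thus E[τ] = E[X_τ^2] − E[M_τ] = 13677 − 9409 = 4268 = 97(141 − 97) = 4268.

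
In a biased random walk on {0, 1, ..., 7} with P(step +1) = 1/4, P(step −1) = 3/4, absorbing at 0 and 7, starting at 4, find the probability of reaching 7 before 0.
P(hit 7 before 0) = (1 − (3)^4) / (1 − (3)^7) = 40/1093

Let u_k denote P(reach 7 before 0 | start at k). Boundary: u_0 = 0, u_7 = 1. Recurrence: u_k = 1/4·u_{k+1} + 3/4·u_{k-1} for 1 ≤ k ≤ 6. Try u_k = A + B·r^k with r = q/p = (3/4)/(1/4) = 3. Substitution satisfies the recurrence; boundary conditions give:
  u_k = (1 − r^k) / (1 − r^N) = (1 − (3)^4) / (1 − (3)^7) = 40/1093.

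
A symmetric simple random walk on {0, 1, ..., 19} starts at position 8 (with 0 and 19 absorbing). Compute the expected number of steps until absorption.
E[τ | X_0 = 8] = 88

Let v_k = E[τ | X_0 = k]. Boundary: v_0 = v_19 = 0. Recurrence: v_k = 1 + (v_{k-1} + v_{k+1})/2 for 1 ≤ k ≤ 18. The particular solution to v_k − (v_{k-1} + v_{k+1})/2 = 1 is v_k = −k^2. Adding homogeneous solution A + B k and matching boundaries gives v_k = k (19 − k). Substituting k = 8: v_8 = 8 · 11 = 88.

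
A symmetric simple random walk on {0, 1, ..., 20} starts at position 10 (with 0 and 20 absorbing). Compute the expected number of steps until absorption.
E[τ | X_0 = 10] = 100

Let v_k = E[τ | X_0 = k]. Boundary: v_0 = v_20 = 0. Recurrence: v_k = 1 + (v_{k-1} + v_{k+1})/2 for 1 ≤ k ≤ 19. The particular solution to v_k − (v_{k-1} + v_{k+1})/2 = 1 is v_k = −k^2. Adding homogeneous solution A + B k and matching boundaries gives v_k = k (20 − k). Substituting k = 10: v_10 = 10 · 10 = 100.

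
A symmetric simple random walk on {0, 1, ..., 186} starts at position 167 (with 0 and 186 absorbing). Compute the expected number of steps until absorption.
E[τ | X_0 = 167] = 3173

Let v_k = E[τ | X_0 = k]. Boundary: v_0 = v_186 = 0. Recurrence: v_k = 1 + (v_{k-1} + v_{k+1})/2 for 1 ≤ k ≤ 185. The particular solution to v_k − (v_{k-1} + v_{k+1})/2 = 1 is v_k = −k^2. Adding homogeneous solution A + B k and matching boundaries gives v_k = k (186 − k). Substituting k = 167: v_167 = 167 · 19 = 3173.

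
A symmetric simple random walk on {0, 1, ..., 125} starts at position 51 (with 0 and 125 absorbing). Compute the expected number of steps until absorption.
E[τ | X_0 = 51] = 3774

Let v_k = E[τ | X_0 = k]. Boundary: v_0 = v_125 = 0. Recurrence: v_k = 1 + (v_{k-1} + v_{k+1})/2 for 1 ≤ k ≤ 124. The particular solution to v_k − (v_{k-1} + v_{k+1})/2 = 1 is v_k = −k^2. Adding homogeneous solution A + B k and matching boundaries gives v_k = k (125 − k). Substituting k = 51: v_51 = 51 · 74 = 3774.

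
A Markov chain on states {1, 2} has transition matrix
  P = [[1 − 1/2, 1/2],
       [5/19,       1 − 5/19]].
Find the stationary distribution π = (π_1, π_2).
π_1 = 10/29, π_2 = 19/29

Solve πP = π with π_1 + π_2 = 1. From πP = π: π_1 · (1 − 1/2) + π_2 · 5/19 = π_1 ⇒ π_2 · 5/19 = π_1 · 1/2 ⇒ π_2/π_1 = (1/2)/(5/19) = 19/10. Together with π_1 + π_2 = 1:
  π_1 = (5/19)/(1/2 + 5/19) = (5/19)/(29/38) = 10/29,
  π_2 = (1/2)/(1/2 + 5/19) = (1/2)/(29/38) = 19/29.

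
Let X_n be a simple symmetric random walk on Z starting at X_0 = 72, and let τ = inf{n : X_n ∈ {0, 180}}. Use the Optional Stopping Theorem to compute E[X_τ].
E[X_τ] = 72

X_n is a martingale and τ is a bounded-mean stopping time (indeed τ is finite a.s. with bounded expectation since the walk is in a bounded region). By the OST, E[X_τ] = E[X_0] = 72. Equivalently: E[X_τ] = 180 · P(hit 180 first) + 0 · P(hit 0 first) = 180 · (72/180) = 72.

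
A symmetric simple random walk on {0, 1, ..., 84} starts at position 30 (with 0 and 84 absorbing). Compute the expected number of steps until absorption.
E[τ | X_0 = 30] = 1620

Let v_k = E[τ | X_0 = k]. Boundary: v_0 = v_84 = 0. Recurrence: v_k = 1 + (v_{k-1} + v_{k+1})/2 for 1 ≤ k ≤ 83. The particular solution to v_k − (v_{k-1} + v_{k+1})/2 = 1 is v_k = −k^2. Adding homogeneous solution A + B k and matching boundaries gives v_k = k (84 − k). Substituting k = 30: v_30 = 30 · 54 = 1620.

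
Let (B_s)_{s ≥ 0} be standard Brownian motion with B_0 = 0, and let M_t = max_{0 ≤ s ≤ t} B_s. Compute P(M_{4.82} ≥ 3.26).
P(M_{4.82} ≥ 3.26) = 2·P(B_{4.82} ≥ 3.26) = 2(1 − Φ(3.26/√4.82)) ≈ 0.1376

By the reflection principle for Brownian motion, P(M_t ≥ a) = 2 · P(B_t ≥ a) for a ≥ 0. Since B_t ~ N(0, t), P(B_t ≥ 3.26) = 1 − Φ(3.26/√t) = 1 − Φ(3.26/√4.82) = 1 − Φ(1.4849). So
  P(M_{4.82} ≥ 3.26) = 2(1 − Φ(1.4849)) ≈ 0.1376.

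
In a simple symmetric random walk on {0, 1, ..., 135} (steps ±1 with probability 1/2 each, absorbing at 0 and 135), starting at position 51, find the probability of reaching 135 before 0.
P(hit 135 before 0) = 51/135 = 17/45

Let u_k = P(hit 135 before 0 | start at k). Then u_0 = 0, u_135 = 1, and u_k = u_{k-1}/2 + u_{k+1}/2 for 1 ≤ k ≤ 134. This harmonic recurrence is solved by u_k = k/135, giving u_51 = 51/135 = 17/45.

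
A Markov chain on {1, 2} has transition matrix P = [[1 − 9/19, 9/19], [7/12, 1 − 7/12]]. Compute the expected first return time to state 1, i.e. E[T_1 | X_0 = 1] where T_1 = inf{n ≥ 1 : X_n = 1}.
E[T_1 | X_0 = 1] = 1/π_1 = 241/133

For an irreducible recurrent Markov chain with stationary distribution π, E[T_i | X_0 = i] = 1/π_i (Kac's formula). Here π_1 = (7/12)/(9/19 + 7/12) = (7/12)/(241/228) = 133/241, so E[T_1 | X_0 = 1] = 1/π_1 = (9/19 + 7/12)/(7/12) = (241/228)/(7/12) = 241/133.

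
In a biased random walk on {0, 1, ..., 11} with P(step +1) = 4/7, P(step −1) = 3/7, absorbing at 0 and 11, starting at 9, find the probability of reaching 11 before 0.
P(hit 11 before 0) = (1 − (3/4)^9) / (1 − (3/4)^11) = 3879376/4017157

Let u_k denote P(reach 11 before 0 | start at k). Boundary: u_0 = 0, u_11 = 1. Recurrence: u_k = 4/7·u_{k+1} + 3/7·u_{k-1} for 1 ≤ k ≤ 10. Try u_k = A + B·r^k with r = q/p = (3/7)/(4/7) = 3/4. Substitution satisfies the recurrence; boundary conditions give:
  u_k = (1 − r^k) / (1 − r^N) = (1 − (3/4)^9) / (1 − (3/4)^11) = 3879376/4017157.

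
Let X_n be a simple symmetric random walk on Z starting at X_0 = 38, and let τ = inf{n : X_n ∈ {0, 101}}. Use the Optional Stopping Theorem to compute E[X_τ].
E[X_τ] = 38

X_n is a martingale and τ is a bounded-mean stopping time (indeed τ is finite a.s. with bounded expectation since the walk is in a bounded region). By the OST, E[X_τ] = E[X_0] = 38. Equivalently: E[X_τ] = 101 · P(hit 101 first) + 0 · P(hit 0 first) = 101 · (38/101) = 38.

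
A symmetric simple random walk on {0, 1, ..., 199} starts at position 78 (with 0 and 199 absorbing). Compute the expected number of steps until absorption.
E[τ | X_0 = 78] = 9438

Let v_k = E[τ | X_0 = k]. Boundary: v_0 = v_199 = 0. Recurrence: v_k = 1 + (v_{k-1} + v_{k+1})/2 for 1 ≤ k ≤ 198. The particular solution to v_k − (v_{k-1} + v_{k+1})/2 = 1 is v_k = −k^2. Adding homogeneous solution A + B k and matching boundaries gives v_k = k (199 − k). Substituting k = 78: v_78 = 78 · 121 = 9438.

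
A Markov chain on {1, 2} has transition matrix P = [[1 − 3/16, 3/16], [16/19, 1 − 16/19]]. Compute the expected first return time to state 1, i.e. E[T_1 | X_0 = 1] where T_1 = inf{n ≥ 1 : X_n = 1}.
E[T_1 | X_0 = 1] = 1/π_1 = 313/256

For an irreducible recurrent Markov chain with stationary distribution π, E[T_i | X_0 = i] = 1/π_i (Kac's formula). Here π_1 = (16/19)/(3/16 + 16/19) = (16/19)/(313/304) = 256/313, so E[T_1 | X_0 = 1] = 1/π_1 = (3/16 + 16/19)/(16/19) = (313/304)/(16/19) = 313/256.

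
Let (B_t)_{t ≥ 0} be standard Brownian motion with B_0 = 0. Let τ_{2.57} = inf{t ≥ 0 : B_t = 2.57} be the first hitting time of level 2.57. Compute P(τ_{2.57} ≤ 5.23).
P(τ_{2.57} ≤ 5.23) = 2(1 − Φ(2.57/√5.23)) = 2(1 − Φ(1.1238)) ≈ 0.2611

By the reflection principle for standard BM, P(τ_b ≤ t) = 2 · P(B_t ≥ b). Since B_t ~ N(0, t), P(B_t ≥ 2.57) = 1 − Φ(2.57/√t) = 1 − Φ(2.57/√5.23) = 1 − Φ(1.1238) ≈ 0.13055. Doubling: P(τ_{2.57} ≤ 5.23) ≈ 2 · 0.13055 = 0.26110 ≈ 0.2611.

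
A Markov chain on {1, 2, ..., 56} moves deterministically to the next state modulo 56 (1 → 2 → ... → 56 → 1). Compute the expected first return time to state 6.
E[T_6 | X_0 = 6] = 56

The chain cycles deterministically, so starting at state 6 it returns in exactly 56 steps. Equivalently, the stationary distribution is uniform π_j = 1/56 for every state j, so by Kac's formula E[T_6] = 1/π_6 = 56.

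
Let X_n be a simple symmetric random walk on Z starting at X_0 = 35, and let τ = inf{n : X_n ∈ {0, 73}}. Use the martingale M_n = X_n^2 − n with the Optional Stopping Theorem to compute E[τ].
E[τ] = 1330

M_n = X_n^2 − n is a martingale (since E[X_{n+1}^2 | F_n] = X_n^2 + 1). By OST (τ has finite mean in a bounded region), E[M_τ] = E[M_0] = X_0^2 − 0 = 35^2 = 1225. Also E[M_τ] = E[X_τ^2] − E[τ]. The walk exits at 0 or 73, with P(hit 73 first) = 35/73, so E[X_τ^2] = 73^2 · 35/73 + 0 = 2555. Thus E[τ] = E[X_τ^2] − E[M_τ] = 2555 − 1225 = 1330 = 35(73 − 35) = 1330.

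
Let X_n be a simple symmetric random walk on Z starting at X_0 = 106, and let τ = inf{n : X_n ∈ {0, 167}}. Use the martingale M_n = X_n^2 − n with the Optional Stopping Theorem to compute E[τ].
E[τ] = 6466

M_n = X_n^2 − n is a martingale (since E[X_{n+1}^2 | F_n] = X_n^2 + 1). By OST (τ has finite mean in a bounded region), E[M_τ] = E[M_0] = X_0^2 − 0 = 106^2 = 11236. Also E[M_τ] = E[X_τ^2] − E[τ]. The walk exits at 0 or 167, with P(hit 167 first) = 106/167, so E[X_τ^2] = 167^2 · 106/167 + 0 = 17702. Thus E[τ] = E[X_τ^2] − E[M_τ] = 17702 − 11236 = 6466 = 106(167 − 106) = 6466.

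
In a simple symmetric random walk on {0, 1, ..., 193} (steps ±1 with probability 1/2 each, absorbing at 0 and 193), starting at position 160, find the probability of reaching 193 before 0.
P(hit 193 before 0) = 160/193

Let u_k = P(hit 193 before 0 | start at k). Then u_0 = 0, u_193 = 1, and u_k = u_{k-1}/2 + u_{k+1}/2 for 1 ≤ k ≤ 192. This harmonic recurrence is solved by u_k = k/193, giving u_160 = 160/193.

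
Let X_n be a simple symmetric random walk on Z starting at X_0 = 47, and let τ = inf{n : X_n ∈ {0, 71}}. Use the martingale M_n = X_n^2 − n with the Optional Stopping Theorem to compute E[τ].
E[τ] = 1128

M_n = X_n^2 − n is a martingale (since E[X_{n+1}^2 | F_n] = X_n^2 + 1). By OST (τ has finite mean in a bounded region), E[M_τ] = E[M_0] = X_0^2 − 0 = 47^2 = 2209. Also E[M_τ] = E[X_τ^2] − E[τ]. The walk exits at 0 or 71, with P(hit 71 first) = 47/71, so E[X_τ^2] = 71^2 · 47/71 + 0 = 3337. Thus E[τ] = E[X_τ^2] − E[M_τ] = 3337 − 2209 = 1128 = 47(71 − 47) = 1128.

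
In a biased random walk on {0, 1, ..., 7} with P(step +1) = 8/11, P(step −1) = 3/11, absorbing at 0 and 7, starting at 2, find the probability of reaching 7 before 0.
P(hit 7 before 0) = (1 − (3/8)^2) / (1 − (3/8)^7) = 360448/418993

Let u_k denote P(reach 7 before 0 | start at k). Boundary: u_0 = 0, u_7 = 1. Recurrence: u_k = 8/11·u_{k+1} + 3/11·u_{k-1} for 1 ≤ k ≤ 6. Try u_k = A + B·r^k with r = q/p = (3/11)/(8/11) = 3/8. Substitution satisfies the recurrence; boundary conditions give:
  u_k = (1 − r^k) / (1 − r^N) = (1 − (3/8)^2) / (1 − (3/8)^7) = 360448/418993.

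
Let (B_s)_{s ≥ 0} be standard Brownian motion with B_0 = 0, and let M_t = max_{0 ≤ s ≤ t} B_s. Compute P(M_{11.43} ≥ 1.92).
P(M_{11.43} ≥ 1.92) = 2·P(B_{11.43} ≥ 1.92) = 2(1 − Φ(1.92/√11.43)) ≈ 0.5701

By the reflection principle for Brownian motion, P(M_t ≥ a) = 2 · P(B_t ≥ a) for a ≥ 0. Since B_t ~ N(0, t), P(B_t ≥ 1.92) = 1 − Φ(1.92/√t) = 1 − Φ(1.92/√11.43) = 1 − Φ(0.5679). So
  P(M_{11.43} ≥ 1.92) = 2(1 − Φ(0.5679)) ≈ 0.5701.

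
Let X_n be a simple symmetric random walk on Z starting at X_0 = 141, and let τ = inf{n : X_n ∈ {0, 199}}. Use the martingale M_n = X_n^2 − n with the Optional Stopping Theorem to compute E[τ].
E[τ] = 8178

M_n = X_n^2 − n is a martingale (since E[X_{n+1}^2 | F_n] = X_n^2 + 1). By OST (τ has finite mean in a bounded region), E[M_τ] = E[M_0] = X_0^2 − 0 = 141^2 = 19881. Also E[M_τ] = E[X_τ^2] − E[τ]. The walk exits at 0 or 199, with P(hit 199 first) = 141/199, so E[X_τ^2] = 199^2 · 141/199 + 0 = 28059. Thus E[τ] = E[X_τ^2] − E[M_τ] = 28059 − 19881 = 8178 = 141(199 − 141) = 8178.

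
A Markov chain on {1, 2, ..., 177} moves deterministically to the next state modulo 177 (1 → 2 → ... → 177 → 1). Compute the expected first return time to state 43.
E[T_43 | X_0 = 43] = 177

The chain cycles deterministically, so starting at state 43 it returns in exactly 177 steps. Equivalently, the stationary distribution is uniform π_j = 1/177 for every state j, so by Kac's formula E[T_43] = 1/π_43 = 177.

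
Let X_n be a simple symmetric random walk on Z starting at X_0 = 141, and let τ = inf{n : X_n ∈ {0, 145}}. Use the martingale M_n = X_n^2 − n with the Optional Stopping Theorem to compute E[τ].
E[τ] = 564

M_n = X_n^2 − n is a martingale (since E[X_{n+1}^2 | F_n] = X_n^2 + 1). By OST (τ has finite mean in a bounded region), E[M_τ] = E[M_0] = X_0^2 − 0 = 141^2 = 19881. Also E[M_τ] = E[X_τ^2] − E[τ]. The walk exits at 0 or 145, with P(hit 145 first) = 141/145, so E[X_τ^2] = 145^2 · 141/145 + 0 = 20445. Thus E[τ] = E[X_τ^2] − E[M_τ] = 20445 − 19881 = 564 = 141(145 − 141) = 564.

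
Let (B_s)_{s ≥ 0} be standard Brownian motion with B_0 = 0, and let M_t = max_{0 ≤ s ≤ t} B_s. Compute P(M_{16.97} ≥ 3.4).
P(M_{16.97} ≥ 3.4) = 2·P(B_{16.97} ≥ 3.4) = 2(1 − Φ(3.4/√16.97)) ≈ 0.4092

By the reflection principle for Brownian motion, P(M_t ≥ a) = 2 · P(B_t ≥ a) for a ≥ 0. Since B_t ~ N(0, t), P(B_t ≥ 3.4) = 1 − Φ(3.4/√t) = 1 − Φ(3.4/√16.97) = 1 − Φ(0.8253). So
  P(M_{16.97} ≥ 3.4) = 2(1 − Φ(0.8253)) ≈ 0.4092.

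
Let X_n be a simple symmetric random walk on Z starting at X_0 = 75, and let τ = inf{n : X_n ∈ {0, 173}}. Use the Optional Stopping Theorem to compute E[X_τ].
E[X_τ] = 75

X_n is a martingale and τ is a bounded-mean stopping time (indeed τ is finite a.s. with bounded expectation since the walk is in a bounded region). By the OST, E[X_τ] = E[X_0] = 75. Equivalently: E[X_τ] = 173 · P(hit 173 first) + 0 · P(hit 0 first) = 173 · (75/173) = 75.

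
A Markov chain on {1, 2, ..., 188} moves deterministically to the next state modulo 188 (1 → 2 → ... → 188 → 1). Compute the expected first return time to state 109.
E[T_109 | X_0 = 109] = 188

The chain cycles deterministically, so starting at state 109 it returns in exactly 188 steps. Equivalently, the stationary distribution is uniform π_j = 1/188 for every state j, so by Kac's formula E[T_109] = 1/π_109 = 188.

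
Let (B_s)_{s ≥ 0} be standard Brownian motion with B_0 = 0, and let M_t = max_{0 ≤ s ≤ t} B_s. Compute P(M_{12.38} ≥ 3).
P(M_{12.38} ≥ 3) = 2·P(B_{12.38} ≥ 3) = 2(1 − Φ(3/√12.38)) ≈ 0.3939

By the reflection principle for Brownian motion, P(M_t ≥ a) = 2 · P(B_t ≥ a) for a ≥ 0. Since B_t ~ N(0, t), P(B_t ≥ 3) = 1 − Φ(3/√t) = 1 − Φ(3/√12.38) = 1 − Φ(0.8526). So
  P(M_{12.38} ≥ 3) = 2(1 − Φ(0.8526)) ≈ 0.3939.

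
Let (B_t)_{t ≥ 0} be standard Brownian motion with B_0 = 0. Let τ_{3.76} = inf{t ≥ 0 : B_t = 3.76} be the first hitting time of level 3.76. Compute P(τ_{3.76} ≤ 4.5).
P(τ_{3.76} ≤ 4.5) = 2(1 − Φ(3.76/√4.5)) = 2(1 − Φ(1.7725)) ≈ 0.0763

By the reflection principle for standard BM, P(τ_b ≤ t) = 2 · P(B_t ≥ b). Since B_t ~ N(0, t), P(B_t ≥ 3.76) = 1 − Φ(3.76/√t) = 1 − Φ(3.76/√4.5) = 1 − Φ(1.7725) ≈ 0.03816. Doubling: P(τ_{3.76} ≤ 4.5) ≈ 2 · 0.03816 = 0.07632 ≈ 0.0763.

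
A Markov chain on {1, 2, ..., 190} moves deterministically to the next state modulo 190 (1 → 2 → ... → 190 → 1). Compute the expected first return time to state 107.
E[T_107 | X_0 = 107] = 190

The chain cycles deterministically, so starting at state 107 it returns in exactly 190 steps. Equivalently, the stationary distribution is uniform π_j = 1/190 for every state j, so by Kac's formula E[T_107] = 1/π_107 = 190.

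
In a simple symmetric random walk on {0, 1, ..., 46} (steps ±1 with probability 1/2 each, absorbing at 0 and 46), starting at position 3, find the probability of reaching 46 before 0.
P(hit 46 before 0) = 3/46

Let u_k = P(hit 46 before 0 | start at k). Then u_0 = 0, u_46 = 1, and u_k = u_{k-1}/2 + u_{k+1}/2 for 1 ≤ k ≤ 45. This harmonic recurrence is solved by u_k = k/46, giving u_3 = 3/46.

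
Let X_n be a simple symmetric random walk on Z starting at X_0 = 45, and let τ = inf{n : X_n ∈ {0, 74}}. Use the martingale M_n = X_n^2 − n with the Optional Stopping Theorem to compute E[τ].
E[τ] = 1305

M_n = X_n^2 − n is a martingale (since E[X_{n+1}^2 | F_n] = X_n^2 + 1). By OST (τ has finite mean in a bounded region), E[M_τ] = E[M_0] = X_0^2 − 0 = 45^2 = 2025. Also E[M_τ] = E[X_τ^2] − E[τ]. The walk exits at 0 or 74, with P(hit 74 first) = 45/74, so E[X_τ^2] = 74^2 · 45/74 + 0 = 3330. Thus E[τ] = E[X_τ^2] − E[M_τ] = 3330 − 2025 = 1305 = 45(74 − 45) = 1305.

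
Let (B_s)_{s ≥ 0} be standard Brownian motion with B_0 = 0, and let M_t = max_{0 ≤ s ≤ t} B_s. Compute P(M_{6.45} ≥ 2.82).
P(M_{6.45} ≥ 2.82) = 2·P(B_{6.45} ≥ 2.82) = 2(1 − Φ(2.82/√6.45)) ≈ 0.2668

By the reflection principle for Brownian motion, P(M_t ≥ a) = 2 · P(B_t ≥ a) for a ≥ 0. Since B_t ~ N(0, t), P(B_t ≥ 2.82) = 1 − Φ(2.82/√t) = 1 − Φ(2.82/√6.45) = 1 − Φ(1.1104). So
  P(M_{6.45} ≥ 2.82) = 2(1 − Φ(1.1104)) ≈ 0.2668.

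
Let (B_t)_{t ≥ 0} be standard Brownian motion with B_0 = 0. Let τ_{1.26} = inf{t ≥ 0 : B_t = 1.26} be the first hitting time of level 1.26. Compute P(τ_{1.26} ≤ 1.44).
P(τ_{1.26} ≤ 1.44) = 2(1 − Φ(1.26/√1.44)) = 2(1 − Φ(1.0500)) ≈ 0.2937

By the reflection principle for standard BM, P(τ_b ≤ t) = 2 · P(B_t ≥ b). Since B_t ~ N(0, t), P(B_t ≥ 1.26) = 1 − Φ(1.26/√t) = 1 − Φ(1.26/√1.44) = 1 − Φ(1.0500) ≈ 0.14686. Doubling: P(τ_{1.26} ≤ 1.44) ≈ 2 · 0.14686 = 0.29372 ≈ 0.2937.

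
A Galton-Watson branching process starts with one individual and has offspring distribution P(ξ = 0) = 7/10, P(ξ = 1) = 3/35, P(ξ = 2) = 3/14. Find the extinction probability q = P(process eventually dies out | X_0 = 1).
q = 1

Mean offspring μ = 0·7/10 + 1·3/35 + 2·3/14 = 18/35 ≤ 1. For μ ≤ 1 with offspring not concentrated at 1, the Galton-Watson process goes extinct almost surely, so q = 1.
(Algebraic check: The pgf is f(s) = 7/10 + 3/35·s + 3/14·s². The extinction probability q is the smallest fixed point of f in [0, 1]. Setting s = f(s):
  3/14·s² + (3/35 − 1)·s + 7/10 = 0
  3/14·s² − (7/10 + 3/14)·s + 7/10 = 0
which factors as (s − 1)·(3/14·s − 7/10) = 0, giving roots s = 1 and s = (7/10)/(3/14) = 49/15. Since 49/15 ≥ 1, the smallest root in [0, 1] is s = 1.)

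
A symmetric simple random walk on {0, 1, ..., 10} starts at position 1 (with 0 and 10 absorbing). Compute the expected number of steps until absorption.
E[τ | X_0 = 1] = 9

Let v_k = E[τ | X_0 = k]. Boundary: v_0 = v_10 = 0. Recurrence: v_k = 1 + (v_{k-1} + v_{k+1})/2 for 1 ≤ k ≤ 9. The particular solution to v_k − (v_{k-1} + v_{k+1})/2 = 1 is v_k = −k^2. Adding homogeneous solution A + B k and matching boundaries gives v_k = k (10 − k). Substituting k = 1: v_1 = 1 · 9 = 9.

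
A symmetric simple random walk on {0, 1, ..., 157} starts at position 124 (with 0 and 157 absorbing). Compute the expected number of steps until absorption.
E[τ | X_0 = 124] = 4092

Let v_k = E[τ | X_0 = k]. Boundary: v_0 = v_157 = 0. Recurrence: v_k = 1 + (v_{k-1} + v_{k+1})/2 for 1 ≤ k ≤ 156. The particular solution to v_k − (v_{k-1} + v_{k+1})/2 = 1 is v_k = −k^2. Adding homogeneous solution A + B k and matching boundaries gives v_k = k (157 − k). Substituting k = 124: v_124 = 124 · 33 = 4092.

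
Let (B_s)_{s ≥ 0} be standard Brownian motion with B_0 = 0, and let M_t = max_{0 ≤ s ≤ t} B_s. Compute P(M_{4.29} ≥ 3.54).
P(M_{4.29} ≥ 3.54) = 2·P(B_{4.29} ≥ 3.54) = 2(1 − Φ(3.54/√4.29)) ≈ 0.0874

By the reflection principle for Brownian motion, P(M_t ≥ a) = 2 · P(B_t ≥ a) for a ≥ 0. Since B_t ~ N(0, t), P(B_t ≥ 3.54) = 1 − Φ(3.54/√t) = 1 − Φ(3.54/√4.29) = 1 − Φ(1.7091). So
  P(M_{4.29} ≥ 3.54) = 2(1 − Φ(1.7091)) ≈ 0.0874.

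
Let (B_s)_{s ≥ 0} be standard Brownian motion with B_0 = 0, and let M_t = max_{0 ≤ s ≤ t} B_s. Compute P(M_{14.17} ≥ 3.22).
P(M_{14.17} ≥ 3.22) = 2·P(B_{14.17} ≥ 3.22) = 2(1 − Φ(3.22/√14.17)) ≈ 0.3923

By the reflection principle for Brownian motion, P(M_t ≥ a) = 2 · P(B_t ≥ a) for a ≥ 0. Since B_t ~ N(0, t), P(B_t ≥ 3.22) = 1 − Φ(3.22/√t) = 1 − Φ(3.22/√14.17) = 1 − Φ(0.8554). So
  P(M_{14.17} ≥ 3.22) = 2(1 − Φ(0.8554)) ≈ 0.3923.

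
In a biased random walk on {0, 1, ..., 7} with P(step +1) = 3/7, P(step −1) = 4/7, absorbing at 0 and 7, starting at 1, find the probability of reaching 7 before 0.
P(hit 7 before 0) = (1 − (4/3)^1) / (1 − (4/3)^7) = 729/14197

Let u_k denote P(reach 7 before 0 | start at k). Boundary: u_0 = 0, u_7 = 1. Recurrence: u_k = 3/7·u_{k+1} + 4/7·u_{k-1} for 1 ≤ k ≤ 6. Try u_k = A + B·r^k with r = q/p = (4/7)/(3/7) = 4/3. Substitution satisfies the recurrence; boundary conditions give:
  u_k = (1 − r^k) / (1 − r^N) = (1 − (4/3)^1) / (1 − (4/3)^7) = 729/14197.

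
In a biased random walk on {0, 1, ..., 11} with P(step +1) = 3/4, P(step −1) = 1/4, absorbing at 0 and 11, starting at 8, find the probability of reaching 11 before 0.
P(hit 11 before 0) = (1 − (1/3)^8) / (1 − (1/3)^11) = 88560/88573

Let u_k denote P(reach 11 before 0 | start at k). Boundary: u_0 = 0, u_11 = 1. Recurrence: u_k = 3/4·u_{k+1} + 1/4·u_{k-1} for 1 ≤ k ≤ 10. Try u_k = A + B·r^k with r = q/p = (1/4)/(3/4) = 1/3. Substitution satisfies the recurrence; boundary conditions give:
  u_k = (1 − r^k) / (1 − r^N) = (1 − (1/3)^8) / (1 − (1/3)^11) = 88560/88573.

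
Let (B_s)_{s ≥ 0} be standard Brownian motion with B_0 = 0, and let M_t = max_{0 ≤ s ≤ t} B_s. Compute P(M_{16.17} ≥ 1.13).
P(M_{16.17} ≥ 1.13) = 2·P(B_{16.17} ≥ 1.13) = 2(1 − Φ(1.13/√16.17)) ≈ 0.7787

By the reflection principle for Brownian motion, P(M_t ≥ a) = 2 · P(B_t ≥ a) for a ≥ 0. Since B_t ~ N(0, t), P(B_t ≥ 1.13) = 1 − Φ(1.13/√t) = 1 − Φ(1.13/√16.17) = 1 − Φ(0.2810). So
  P(M_{16.17} ≥ 1.13) = 2(1 − Φ(0.2810)) ≈ 0.7787.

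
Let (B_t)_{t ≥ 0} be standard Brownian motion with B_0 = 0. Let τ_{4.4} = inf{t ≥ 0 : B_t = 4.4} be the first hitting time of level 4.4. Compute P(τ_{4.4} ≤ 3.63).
P(τ_{4.4} ≤ 3.63) = 2(1 − Φ(4.4/√3.63)) = 2(1 − Φ(2.3094)) ≈ 0.0209

By the reflection principle for standard BM, P(τ_b ≤ t) = 2 · P(B_t ≥ b). Since B_t ~ N(0, t), P(B_t ≥ 4.4) = 1 − Φ(4.4/√t) = 1 − Φ(4.4/√3.63) = 1 − Φ(2.3094) ≈ 0.01046. Doubling: P(τ_{4.4} ≤ 3.63) ≈ 2 · 0.01046 = 0.02092 ≈ 0.0209.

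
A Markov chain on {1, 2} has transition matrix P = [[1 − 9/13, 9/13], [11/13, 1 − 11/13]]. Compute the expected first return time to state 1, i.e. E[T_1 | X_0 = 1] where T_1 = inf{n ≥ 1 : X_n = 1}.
E[T_1 | X_0 = 1] = 1/π_1 = 20/11

For an irreducible recurrent Markov chain with stationary distribution π, E[T_i | X_0 = i] = 1/π_i (Kac's formula). Here π_1 = (11/13)/(9/13 + 11/13) = (11/13)/(20/13) = 11/20, so E[T_1 | X_0 = 1] = 1/π_1 = (9/13 + 11/13)/(11/13) = (20/13)/(11/13) = 20/11.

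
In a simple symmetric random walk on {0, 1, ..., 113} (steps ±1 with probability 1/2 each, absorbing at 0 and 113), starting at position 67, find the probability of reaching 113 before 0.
P(hit 113 before 0) = 67/113

Let u_k = P(hit 113 before 0 | start at k). Then u_0 = 0, u_113 = 1, and u_k = u_{k-1}/2 + u_{k+1}/2 for 1 ≤ k ≤ 112. This harmonic recurrence is solved by u_k = k/113, giving u_67 = 67/113.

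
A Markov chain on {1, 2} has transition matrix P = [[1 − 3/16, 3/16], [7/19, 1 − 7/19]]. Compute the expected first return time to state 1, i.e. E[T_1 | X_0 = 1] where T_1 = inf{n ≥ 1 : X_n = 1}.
E[T_1 | X_0 = 1] = 1/π_1 = 169/112

For an irreducible recurrent Markov chain with stationary distribution π, E[T_i | X_0 = i] = 1/π_i (Kac's formula). Here π_1 = (7/19)/(3/16 + 7/19) = (7/19)/(169/304) = 112/169, so E[T_1 | X_0 = 1] = 1/π_1 = (3/16 + 7/19)/(7/19) = (169/304)/(7/19) = 169/112.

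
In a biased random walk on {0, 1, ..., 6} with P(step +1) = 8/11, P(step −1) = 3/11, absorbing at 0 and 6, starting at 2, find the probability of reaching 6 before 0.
P(hit 6 before 0) = (1 − (3/8)^2) / (1 − (3/8)^6) = 4096/4753

Let u_k denote P(reach 6 before 0 | start at k). Boundary: u_0 = 0, u_6 = 1. Recurrence: u_k = 8/11·u_{k+1} + 3/11·u_{k-1} for 1 ≤ k ≤ 5. Try u_k = A + B·r^k with r = q/p = (3/11)/(8/11) = 3/8. Substitution satisfies the recurrence; boundary conditions give:
  u_k = (1 − r^k) / (1 − r^N) = (1 − (3/8)^2) / (1 − (3/8)^6) = 4096/4753.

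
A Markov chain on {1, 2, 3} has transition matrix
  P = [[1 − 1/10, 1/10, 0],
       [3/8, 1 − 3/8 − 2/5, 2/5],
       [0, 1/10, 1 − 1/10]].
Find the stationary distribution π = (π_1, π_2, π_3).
π = (3/7, 4/35, 16/35)

This is a birth-death chain on three states, which satisfies detailed balance: π_1 · P_{12} = π_2 · P_{21} and π_2 · P_{23} = π_3 · P_{32}.
From π_1 · 1/10 = π_2 · 3/8: π_2/π_1 = (1/10)/(3/8) = 4/15.
From π_2 · 2/5 = π_3 · 1/10: π_3/π_2 = (2/5)/(1/10) = 4.
Take π_1 proportional to 1; then unnormalized π = (1, 4/15, 16/15). Normalize by dividing by the sum 7/3:
  π = (3/7, 4/35, 16/35).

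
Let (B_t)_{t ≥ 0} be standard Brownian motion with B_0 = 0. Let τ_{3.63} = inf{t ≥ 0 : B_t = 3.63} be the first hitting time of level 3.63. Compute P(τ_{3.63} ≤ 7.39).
P(τ_{3.63} ≤ 7.39) = 2(1 − Φ(3.63/√7.39)) = 2(1 − Φ(1.3353)) ≈ 0.1818

By the reflection principle for standard BM, P(τ_b ≤ t) = 2 · P(B_t ≥ b). Since B_t ~ N(0, t), P(B_t ≥ 3.63) = 1 − Φ(3.63/√t) = 1 − Φ(3.63/√7.39) = 1 − Φ(1.3353) ≈ 0.09089. Doubling: P(τ_{3.63} ≤ 7.39) ≈ 2 · 0.09089 = 0.18178 ≈ 0.1818.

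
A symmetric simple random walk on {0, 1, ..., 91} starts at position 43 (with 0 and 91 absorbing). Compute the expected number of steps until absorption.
E[τ | X_0 = 43] = 2064

Let v_k = E[τ | X_0 = k]. Boundary: v_0 = v_91 = 0. Recurrence: v_k = 1 + (v_{k-1} + v_{k+1})/2 for 1 ≤ k ≤ 90. The particular solution to v_k − (v_{k-1} + v_{k+1})/2 = 1 is v_k = −k^2. Adding homogeneous solution A + B k and matching boundaries gives v_k = k (91 − k). Substituting k = 43: v_43 = 43 · 48 = 2064.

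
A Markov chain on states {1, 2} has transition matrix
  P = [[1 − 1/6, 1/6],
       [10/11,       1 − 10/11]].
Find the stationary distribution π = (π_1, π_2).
π_1 = 60/71, π_2 = 11/71

Solve πP = π with π_1 + π_2 = 1. From πP = π: π_1 · (1 − 1/6) + π_2 · 10/11 = π_1 ⇒ π_2 · 10/11 = π_1 · 1/6 ⇒ π_2/π_1 = (1/6)/(10/11) = 11/60. Together with π_1 + π_2 = 1:
  π_1 = (10/11)/(1/6 + 10/11) = (10/11)/(71/66) = 60/71,
  π_2 = (1/6)/(1/6 + 10/11) = (1/6)/(71/66) = 11/71.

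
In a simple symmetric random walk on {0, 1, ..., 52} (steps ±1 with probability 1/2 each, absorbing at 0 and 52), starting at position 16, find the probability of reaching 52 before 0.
P(hit 52 before 0) = 16/52 = 4/13

Let u_k = P(hit 52 before 0 | start at k). Then u_0 = 0, u_52 = 1, and u_k = u_{k-1}/2 + u_{k+1}/2 for 1 ≤ k ≤ 51. This harmonic recurrence is solved by u_k = k/52, giving u_16 = 16/52 = 4/13.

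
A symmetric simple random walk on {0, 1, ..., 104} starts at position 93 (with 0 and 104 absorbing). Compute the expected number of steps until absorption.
E[τ | X_0 = 93] = 1023

Let v_k = E[τ | X_0 = k]. Boundary: v_0 = v_104 = 0. Recurrence: v_k = 1 + (v_{k-1} + v_{k+1})/2 for 1 ≤ k ≤ 103. The particular solution to v_k − (v_{k-1} + v_{k+1})/2 = 1 is v_k = −k^2. Adding homogeneous solution A + B k and matching boundaries gives v_k = k (104 − k). Substituting k = 93: v_93 = 93 · 11 = 1023.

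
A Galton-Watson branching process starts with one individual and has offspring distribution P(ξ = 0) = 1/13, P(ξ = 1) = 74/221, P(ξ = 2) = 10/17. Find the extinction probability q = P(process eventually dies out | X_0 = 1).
q = 17/130

The pgf is f(s) = 1/13 + 74/221·s + 10/17·s². The extinction probability q is the smallest fixed point of f in [0, 1]. Setting s = f(s):
  10/17·s² + (74/221 − 1)·s + 1/13 = 0
  10/17·s² − (1/13 + 10/17)·s + 1/13 = 0
which factors as (s − 1)·(10/17·s − 1/13) = 0, giving roots s = 1 and s = (1/13)/(10/17) = 17/130.
Mean offspring μ = 74/221 + 2·10/17 = 334/221 > 1 (supercritical), so q < 1. The extinction probability is the smaller root: q = (1/13)/(10/17) = 17/130.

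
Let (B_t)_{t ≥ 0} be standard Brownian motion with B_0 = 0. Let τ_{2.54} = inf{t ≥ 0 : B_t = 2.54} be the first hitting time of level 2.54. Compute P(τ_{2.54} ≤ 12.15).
P(τ_{2.54} ≤ 12.15) = 2(1 − Φ(2.54/√12.15)) = 2(1 − Φ(0.7287)) ≈ 0.4662

By the reflection principle for standard BM, P(τ_b ≤ t) = 2 · P(B_t ≥ b). Since B_t ~ N(0, t), P(B_t ≥ 2.54) = 1 − Φ(2.54/√t) = 1 − Φ(2.54/√12.15) = 1 − Φ(0.7287) ≈ 0.23309. Doubling: P(τ_{2.54} ≤ 12.15) ≈ 2 · 0.23309 = 0.46618 ≈ 0.4662.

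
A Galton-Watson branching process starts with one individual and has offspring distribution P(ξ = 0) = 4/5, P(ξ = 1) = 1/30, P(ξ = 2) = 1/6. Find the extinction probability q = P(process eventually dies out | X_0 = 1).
q = 1

Mean offspring μ = 0·4/5 + 1·1/30 + 2·1/6 = 11/30 ≤ 1. For μ ≤ 1 with offspring not concentrated at 1, the Galton-Watson process goes extinct almost surely, so q = 1.
(Algebraic check: The pgf is f(s) = 4/5 + 1/30·s + 1/6·s². The extinction probability q is the smallest fixed point of f in [0, 1]. Setting s = f(s):
  1/6·s² + (1/30 − 1)·s + 4/5 = 0
  1/6·s² − (4/5 + 1/6)·s + 4/5 = 0
which factors as (s − 1)·(1/6·s − 4/5) = 0, giving roots s = 1 and s = (4/5)/(1/6) = 24/5. Since 24/5 ≥ 1, the smallest root in [0, 1] is s = 1.)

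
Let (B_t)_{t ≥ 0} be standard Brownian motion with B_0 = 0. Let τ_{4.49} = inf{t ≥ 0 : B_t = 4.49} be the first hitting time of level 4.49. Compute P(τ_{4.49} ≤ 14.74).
P(τ_{4.49} ≤ 14.74) = 2(1 − Φ(4.49/√14.74)) = 2(1 − Φ(1.1695)) ≈ 0.2422

By the reflection principle for standard BM, P(τ_b ≤ t) = 2 · P(B_t ≥ b). Since B_t ~ N(0, t), P(B_t ≥ 4.49) = 1 − Φ(4.49/√t) = 1 − Φ(4.49/√14.74) = 1 − Φ(1.1695) ≈ 0.12110. Doubling: P(τ_{4.49} ≤ 14.74) ≈ 2 · 0.12110 = 0.24220 ≈ 0.2422.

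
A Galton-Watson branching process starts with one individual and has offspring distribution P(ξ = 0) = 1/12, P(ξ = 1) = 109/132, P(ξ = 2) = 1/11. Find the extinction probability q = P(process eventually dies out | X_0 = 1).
q = 11/12

The pgf is f(s) = 1/12 + 109/132·s + 1/11·s². The extinction probability q is the smallest fixed point of f in [0, 1]. Setting s = f(s):
  1/11·s² + (109/132 − 1)·s + 1/12 = 0
  1/11·s² − (1/12 + 1/11)·s + 1/12 = 0
which factors as (s − 1)·(1/11·s − 1/12) = 0, giving roots s = 1 and s = (1/12)/(1/11) = 11/12.
Mean offspring μ = 109/132 + 2·1/11 = 133/132 > 1 (supercritical), so q < 1. The extinction probability is the smaller root: q = (1/12)/(1/11) = 11/12.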